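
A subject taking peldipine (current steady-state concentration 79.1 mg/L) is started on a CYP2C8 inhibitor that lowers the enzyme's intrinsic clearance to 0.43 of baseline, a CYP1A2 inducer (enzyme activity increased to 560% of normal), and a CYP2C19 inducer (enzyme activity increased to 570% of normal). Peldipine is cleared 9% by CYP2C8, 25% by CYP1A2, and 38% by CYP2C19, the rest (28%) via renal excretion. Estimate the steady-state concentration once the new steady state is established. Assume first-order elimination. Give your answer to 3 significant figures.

20.4 mg/L

CYP2C8: 0.09 × 0.43 = 0.0387
CYP1A2: 0.25 × 5.6 = 1.4
CYP2C19: 0.38 × 5.7 = 2.166
Other: 0.28 (unchanged)
CL_new/CL_old = 0.0387 + 1.4 + 2.166 + 0.28 = 3.8847.
Dividing the baseline by the relative clearance: 79.1 / 3.8847 = 20.4 mg/L.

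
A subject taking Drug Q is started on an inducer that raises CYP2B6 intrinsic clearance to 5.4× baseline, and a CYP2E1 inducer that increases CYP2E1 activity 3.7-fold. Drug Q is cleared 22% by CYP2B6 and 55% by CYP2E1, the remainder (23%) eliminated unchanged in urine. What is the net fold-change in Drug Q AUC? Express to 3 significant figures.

The CYP2B6 pathway (22% of clearance) rises to 5.4× activity: 0.22 × 5.4 = 1.188.
The CYP2E1 pathway (55% of clearance) is boosted to 3.7× activity: 0.55 × 3.7 = 2.035.
The remaining 23% of clearance is unaffected.
Relative clearance = 1.188 + 2.035 + 0.23 = 3.453.
Because AUC varies inversely with clearance, the combined effect is 1 / 3.453 = 0.290.

0.290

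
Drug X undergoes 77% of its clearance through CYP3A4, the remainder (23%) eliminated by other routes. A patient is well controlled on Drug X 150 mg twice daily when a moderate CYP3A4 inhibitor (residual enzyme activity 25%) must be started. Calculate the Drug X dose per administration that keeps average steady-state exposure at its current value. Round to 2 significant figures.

The CYP3A4 pathway (77% of clearance) falls to 0.25× activity: 0.77 × 0.25 = 0.1925.
The remaining 23% of clearance is unaffected.
New clearance relative to baseline: 0.1925 + 0.23 = 0.4225.
Css,avg = (dose rate)/CL, so holding Css fixed requires dose ∝ CL: 150 × 0.4225 = 63 mg.

63 mg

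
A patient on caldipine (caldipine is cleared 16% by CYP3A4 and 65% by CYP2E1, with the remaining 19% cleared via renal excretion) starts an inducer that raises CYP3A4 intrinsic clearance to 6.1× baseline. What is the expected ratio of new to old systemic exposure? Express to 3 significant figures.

CYP3A4: 0.16 × 6.1 = 0.976
CYP2E1: 0.65 (unchanged)
Other: 0.19 (unchanged)
New clearance relative to baseline: 0.976 + 0.65 + 0.19 = 1.816.
Since systemic exposure ∝ 1/CL, the ratio is 1 / 1.816 = 0.551.

0.551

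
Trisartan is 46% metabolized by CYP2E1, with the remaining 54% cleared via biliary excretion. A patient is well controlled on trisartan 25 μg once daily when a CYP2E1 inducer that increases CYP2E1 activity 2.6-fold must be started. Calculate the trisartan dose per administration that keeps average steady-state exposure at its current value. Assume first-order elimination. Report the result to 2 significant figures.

43 μg

The CYP2E1 pathway (46% of clearance) is boosted to 2.6× activity: 0.46 × 2.6 = 1.196.
Non-CYP routes (54%) are unchanged.
CL_new/CL_old = 1.196 + 0.54 = 1.736.
To maintain the same steady-state level, dose must scale with clearance: new dose = 25 × 1.736 = 43 μg.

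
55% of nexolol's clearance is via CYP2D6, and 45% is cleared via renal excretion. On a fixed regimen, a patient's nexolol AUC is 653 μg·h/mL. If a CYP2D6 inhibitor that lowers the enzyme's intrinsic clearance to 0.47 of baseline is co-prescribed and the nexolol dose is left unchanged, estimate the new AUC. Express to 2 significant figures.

9.2 × 10² μg·h/mL

The CYP2D6 pathway (55% of clearance) is reduced to 0.47× activity: 0.55 × 0.47 = 0.2585.
Non-CYP routes (45%) are unchanged.
CL_new/CL_old = 0.2585 + 0.45 = 0.7085.
AUC ∝ 1/CL, so new value = 653 / 0.7085 = 9.2 × 10² μg·h/mL.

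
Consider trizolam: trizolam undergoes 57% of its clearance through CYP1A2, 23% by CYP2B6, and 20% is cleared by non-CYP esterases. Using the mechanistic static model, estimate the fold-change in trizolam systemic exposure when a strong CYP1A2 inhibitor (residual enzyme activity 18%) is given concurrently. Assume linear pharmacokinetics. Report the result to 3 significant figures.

1.88

CYP1A2: 0.57 × 0.18 = 0.1026
CYP2B6: 0.23 (unchanged)
Other: 0.2 (unchanged)
Relative clearance = 0.1026 + 0.23 + 0.2 = 0.5326.
Since systemic exposure ∝ 1/CL, the ratio is 1 / 0.5326 = 1.88.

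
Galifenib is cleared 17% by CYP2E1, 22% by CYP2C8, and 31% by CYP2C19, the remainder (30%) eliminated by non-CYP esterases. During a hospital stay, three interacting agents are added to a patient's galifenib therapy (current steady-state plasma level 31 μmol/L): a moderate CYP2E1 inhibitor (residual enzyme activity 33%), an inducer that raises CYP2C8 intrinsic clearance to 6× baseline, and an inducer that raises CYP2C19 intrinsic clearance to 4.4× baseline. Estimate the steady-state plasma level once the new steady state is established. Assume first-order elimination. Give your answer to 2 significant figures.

10 μmol/L

The CYP2E1 pathway (17% of clearance) falls to 0.33× activity: 0.17 × 0.33 = 0.0561.
The CYP2C8 pathway (22% of clearance) increases to 6× activity: 0.22 × 6 = 1.32.
The CYP2C19 pathway (31% of clearance) rises to 4.4× activity: 0.31 × 4.4 = 1.364.
The remaining 30% of clearance is unaffected.
New clearance relative to baseline: 0.0561 + 1.32 + 1.364 + 0.3 = 3.0401.
Dividing the baseline by the relative clearance: 31 / 3.0401 = 10 μmol/L.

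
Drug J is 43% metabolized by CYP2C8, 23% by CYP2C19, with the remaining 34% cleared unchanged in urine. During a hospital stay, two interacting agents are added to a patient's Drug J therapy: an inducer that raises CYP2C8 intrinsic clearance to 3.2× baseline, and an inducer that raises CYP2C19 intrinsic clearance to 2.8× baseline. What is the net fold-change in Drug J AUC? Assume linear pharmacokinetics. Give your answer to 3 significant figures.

0.424

CYP2C8: 0.43 × 3.2 = 1.376
CYP2C19: 0.23 × 2.8 = 0.644
Other: 0.34 (unchanged)
New clearance relative to baseline: 1.376 + 0.644 + 0.34 = 2.36.
AUC ∝ 1/CL: fold-change = 1 / 2.36 = 0.424.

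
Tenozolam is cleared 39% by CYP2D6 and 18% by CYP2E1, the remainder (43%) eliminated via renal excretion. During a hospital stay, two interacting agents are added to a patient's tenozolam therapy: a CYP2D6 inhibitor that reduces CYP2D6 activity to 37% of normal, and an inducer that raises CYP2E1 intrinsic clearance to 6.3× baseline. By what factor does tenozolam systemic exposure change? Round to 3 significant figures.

0.585

The CYP2D6 pathway (39% of clearance) is reduced to 0.37× activity: 0.39 × 0.37 = 0.1443.
The CYP2E1 pathway (18% of clearance) is boosted to 6.3× activity: 0.18 × 6.3 = 1.134.
Non-CYP routes (43%) are unchanged.
New clearance relative to baseline: 0.1443 + 1.134 + 0.43 = 1.7083.
Systemic exposure ∝ 1/CL: fold-change = 1 / 1.7083 = 0.585.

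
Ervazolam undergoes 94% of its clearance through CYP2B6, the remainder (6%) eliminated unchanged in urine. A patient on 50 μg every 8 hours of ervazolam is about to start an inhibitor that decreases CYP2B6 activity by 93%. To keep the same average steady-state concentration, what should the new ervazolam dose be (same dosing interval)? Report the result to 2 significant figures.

6.3 μg

The CYP2B6 pathway (94% of clearance) drops to 0.07× activity: 0.94 × 0.07 = 0.0658.
The remaining 6% of clearance is unaffected.
New clearance relative to baseline: 0.0658 + 0.06 = 0.1258.
Css,avg = (dose rate)/CL, so holding Css fixed requires dose ∝ CL: 50 × 0.1258 = 6.3 μg.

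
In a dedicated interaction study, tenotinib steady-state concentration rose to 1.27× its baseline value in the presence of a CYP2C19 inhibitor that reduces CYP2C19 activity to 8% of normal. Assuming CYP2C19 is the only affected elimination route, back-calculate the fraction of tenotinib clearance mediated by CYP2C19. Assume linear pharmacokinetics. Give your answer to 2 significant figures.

0.23

Write x for the fraction cleared via CYP2C19. The observed steady-state concentration change means clearance fell to 1/1.27 = 0.7874 of baseline.
Setting x·0.08 + (1 − x) = 0.7874 and solving: x = (0.7874 − 1)/(0.08 − 1) = 0.23.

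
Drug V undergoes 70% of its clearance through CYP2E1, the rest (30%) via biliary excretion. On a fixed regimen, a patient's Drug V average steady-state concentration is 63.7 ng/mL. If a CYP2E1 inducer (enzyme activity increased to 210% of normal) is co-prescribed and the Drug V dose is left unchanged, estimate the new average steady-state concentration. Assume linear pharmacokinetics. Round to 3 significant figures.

36.0 ng/mL

CYP2E1: 0.7 × 2.1 = 1.47
Other: 0.3 (unchanged)
New clearance relative to baseline: 1.47 + 0.3 = 1.77.
Average steady-state concentration ∝ 1/CL, so new value = 63.7 / 1.77 = 36.0 ng/mL.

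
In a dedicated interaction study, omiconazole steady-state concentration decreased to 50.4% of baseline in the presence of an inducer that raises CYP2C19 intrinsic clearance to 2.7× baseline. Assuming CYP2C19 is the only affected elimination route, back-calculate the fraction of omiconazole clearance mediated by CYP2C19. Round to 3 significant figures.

0.579

CL'/CL = 1 / 0.504 = 1.984
2.7·fm + (1 − fm) = 1.984
fm = (1.984 − 1) / (2.7 − 1) = 0.579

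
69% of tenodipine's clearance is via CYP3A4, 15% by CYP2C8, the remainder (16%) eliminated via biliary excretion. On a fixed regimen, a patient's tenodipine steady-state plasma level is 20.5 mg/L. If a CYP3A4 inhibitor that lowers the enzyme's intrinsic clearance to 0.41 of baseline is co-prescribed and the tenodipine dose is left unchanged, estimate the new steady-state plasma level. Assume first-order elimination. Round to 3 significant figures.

34.6 mg/L

The CYP3A4 pathway (69% of clearance) falls to 0.41× activity: 0.69 × 0.41 = 0.2829.
CYP2C8 (15%) and the residual 16% are unaffected.
Relative clearance = 0.2829 + 0.15 + 0.16 = 0.5929.
With dosing unchanged, steady-state plasma level scales as 1/CL: 20.5 / 0.5929 = 34.6 mg/L.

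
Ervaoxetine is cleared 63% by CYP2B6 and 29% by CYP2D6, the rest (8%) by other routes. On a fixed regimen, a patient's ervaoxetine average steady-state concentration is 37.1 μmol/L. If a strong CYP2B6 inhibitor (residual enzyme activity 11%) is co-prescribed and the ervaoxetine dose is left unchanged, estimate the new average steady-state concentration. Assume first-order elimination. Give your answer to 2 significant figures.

CYP2B6: 0.63 × 0.11 = 0.0693
CYP2D6: 0.29 (unchanged)
Other: 0.08 (unchanged)
New clearance relative to baseline: 0.0693 + 0.29 + 0.08 = 0.4393.
Average steady-state concentration ∝ 1/CL, so new value = 37.1 / 0.4393 = 84 μmol/L.

84 μmol/L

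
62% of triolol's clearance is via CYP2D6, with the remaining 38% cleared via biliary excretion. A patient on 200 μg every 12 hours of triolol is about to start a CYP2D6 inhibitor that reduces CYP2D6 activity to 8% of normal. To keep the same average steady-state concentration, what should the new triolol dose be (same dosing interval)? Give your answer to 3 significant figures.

The CYP2D6 pathway (62% of clearance) is reduced to 0.08× activity: 0.62 × 0.08 = 0.0496.
Non-CYP routes (38%) are unchanged.
New clearance relative to baseline: 0.0496 + 0.38 = 0.4296.
To maintain the same steady-state level, dose must scale with clearance: new dose = 200 × 0.4296 = 85.9 μg.

85.9 μg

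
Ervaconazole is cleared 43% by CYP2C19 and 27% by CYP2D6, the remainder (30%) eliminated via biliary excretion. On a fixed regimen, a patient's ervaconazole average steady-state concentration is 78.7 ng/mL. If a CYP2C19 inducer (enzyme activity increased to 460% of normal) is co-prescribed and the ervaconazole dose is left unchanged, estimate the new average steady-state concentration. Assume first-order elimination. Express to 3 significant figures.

30.9 ng/mL

The CYP2C19 pathway (43% of clearance) increases to 4.6× activity: 0.43 × 4.6 = 1.978.
CYP2D6 (27%) and the residual 30% are unaffected.
Relative clearance = 1.978 + 0.27 + 0.3 = 2.548.
With dosing unchanged, average steady-state concentration scales as 1/CL: 78.7 / 2.548 = 30.9 ng/mL.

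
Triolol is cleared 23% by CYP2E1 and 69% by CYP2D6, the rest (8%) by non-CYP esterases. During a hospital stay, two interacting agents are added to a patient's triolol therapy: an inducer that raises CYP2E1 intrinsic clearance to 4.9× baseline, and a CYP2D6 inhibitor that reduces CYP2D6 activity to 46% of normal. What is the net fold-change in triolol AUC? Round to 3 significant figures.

CYP2E1: 0.23 × 4.9 = 1.127
CYP2D6: 0.69 × 0.46 = 0.3174
Other: 0.08 (unchanged)
Relative clearance = 1.127 + 0.3174 + 0.08 = 1.5244.
Net AUC ratio = 1 / 1.5244 = 0.656.

0.656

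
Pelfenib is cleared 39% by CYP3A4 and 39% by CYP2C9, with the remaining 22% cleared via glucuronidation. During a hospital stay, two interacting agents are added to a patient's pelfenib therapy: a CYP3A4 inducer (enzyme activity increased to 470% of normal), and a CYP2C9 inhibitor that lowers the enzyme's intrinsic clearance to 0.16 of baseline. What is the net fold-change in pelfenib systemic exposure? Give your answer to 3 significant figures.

The CYP3A4 pathway (39% of clearance) is boosted to 4.7× activity: 0.39 × 4.7 = 1.833.
The CYP2C9 pathway (39% of clearance) falls to 0.16× activity: 0.39 × 0.16 = 0.0624.
The remaining 22% of clearance is unaffected.
Relative clearance = 1.833 + 0.0624 + 0.22 = 2.1154.
Systemic exposure ∝ 1/CL: fold-change = 1 / 2.1154 = 0.473.

0.473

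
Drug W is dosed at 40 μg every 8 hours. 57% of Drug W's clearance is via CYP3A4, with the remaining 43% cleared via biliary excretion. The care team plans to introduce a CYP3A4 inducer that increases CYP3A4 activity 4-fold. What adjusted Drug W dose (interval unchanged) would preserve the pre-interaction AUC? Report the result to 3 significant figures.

108 μg

The CYP3A4 pathway (57% of clearance) rises to 4× activity: 0.57 × 4 = 2.28.
Non-CYP routes (43%) are unchanged.
New clearance relative to baseline: 2.28 + 0.43 = 2.71.
Exposure is unchanged when dose changes in proportion to clearance. New dose = 40 μg × 2.71 = 108 μg.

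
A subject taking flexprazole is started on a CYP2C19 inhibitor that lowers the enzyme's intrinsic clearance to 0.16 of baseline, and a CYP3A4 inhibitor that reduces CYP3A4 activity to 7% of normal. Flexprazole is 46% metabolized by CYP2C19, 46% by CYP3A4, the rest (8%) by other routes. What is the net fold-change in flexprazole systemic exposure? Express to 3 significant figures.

5.38

The CYP2C19 pathway (46% of clearance) is reduced to 0.16× activity: 0.46 × 0.16 = 0.0736.
The CYP3A4 pathway (46% of clearance) is reduced to 0.07× activity: 0.46 × 0.07 = 0.0322.
The remaining 8% of clearance is unaffected.
Relative clearance = 0.0736 + 0.0322 + 0.08 = 0.1858.
Net systemic exposure ratio = 1 / 0.1858 = 5.38.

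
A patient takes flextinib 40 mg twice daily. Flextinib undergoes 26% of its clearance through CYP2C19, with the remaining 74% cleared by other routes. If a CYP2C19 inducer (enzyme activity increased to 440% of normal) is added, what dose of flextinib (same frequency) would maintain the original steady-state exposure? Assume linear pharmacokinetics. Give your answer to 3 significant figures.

The CYP2C19 pathway (26% of clearance) increases to 4.4× activity: 0.26 × 4.4 = 1.144.
The remaining 74% of clearance is unaffected.
CL_new/CL_old = 1.144 + 0.74 = 1.884.
To maintain the same steady-state level, dose must scale with clearance: new dose = 40 × 1.884 = 75.4 mg.

75.4 mg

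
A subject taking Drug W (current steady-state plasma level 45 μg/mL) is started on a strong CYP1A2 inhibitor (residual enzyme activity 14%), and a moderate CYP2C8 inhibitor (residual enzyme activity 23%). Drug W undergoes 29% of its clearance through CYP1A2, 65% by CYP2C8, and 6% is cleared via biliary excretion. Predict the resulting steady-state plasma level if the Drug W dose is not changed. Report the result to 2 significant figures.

1.8 × 10² μg/mL

The CYP1A2 pathway (29% of clearance) drops to 0.14× activity: 0.29 × 0.14 = 0.0406.
The CYP2C8 pathway (65% of clearance) is reduced to 0.23× activity: 0.65 × 0.23 = 0.1495.
Non-CYP routes (6%) are unchanged.
CL_new/CL_old = 0.0406 + 0.1495 + 0.06 = 0.2501.
Steady-state plasma level ∝ 1/CL: new value = 45 / 0.2501 = 1.8 × 10² μg/mL.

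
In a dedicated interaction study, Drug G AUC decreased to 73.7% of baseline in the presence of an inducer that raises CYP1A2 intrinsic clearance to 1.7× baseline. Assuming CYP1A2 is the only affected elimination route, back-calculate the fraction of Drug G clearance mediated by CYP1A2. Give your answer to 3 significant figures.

Call the CYP1A2 fraction fm. After the interaction, CL_new/CL_old = fm × 1.7 + (1 − fm).
AUC ratio = 1 / (new CL fraction), so new CL fraction = 1 / 0.737 = 1.357.
fm × 1.7 + 1 − fm = 1.357  ⇒  fm × (1.7 − 1) = 0.3569  ⇒  fm = 0.510.

0.510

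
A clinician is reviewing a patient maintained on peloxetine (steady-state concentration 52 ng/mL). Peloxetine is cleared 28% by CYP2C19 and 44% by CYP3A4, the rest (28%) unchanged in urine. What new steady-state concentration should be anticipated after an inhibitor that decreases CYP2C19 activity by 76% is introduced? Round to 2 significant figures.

CYP2C19: 0.28 × 0.24 = 0.0672
CYP3A4: 0.44 (unchanged)
Other: 0.28 (unchanged)
New clearance relative to baseline: 0.0672 + 0.44 + 0.28 = 0.7872.
With dosing unchanged, steady-state concentration scales as 1/CL: 52 / 0.7872 = 66 ng/mL.

66 ng/mL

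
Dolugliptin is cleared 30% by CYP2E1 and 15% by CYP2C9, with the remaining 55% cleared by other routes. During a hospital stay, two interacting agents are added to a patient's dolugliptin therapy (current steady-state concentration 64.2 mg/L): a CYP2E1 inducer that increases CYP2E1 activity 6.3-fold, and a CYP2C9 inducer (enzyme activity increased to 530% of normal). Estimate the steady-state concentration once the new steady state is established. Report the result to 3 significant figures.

19.8 mg/L

The CYP2E1 pathway (30% of clearance) is boosted to 6.3× activity: 0.3 × 6.3 = 1.89.
The CYP2C9 pathway (15% of clearance) is boosted to 5.3× activity: 0.15 × 5.3 = 0.795.
Non-CYP routes (55%) are unchanged.
CL_new/CL_old = 1.89 + 0.795 + 0.55 = 3.235.
New steady-state concentration = 64.2 / 3.235 = 19.8 mg/L (concentration scales inversely with clearance).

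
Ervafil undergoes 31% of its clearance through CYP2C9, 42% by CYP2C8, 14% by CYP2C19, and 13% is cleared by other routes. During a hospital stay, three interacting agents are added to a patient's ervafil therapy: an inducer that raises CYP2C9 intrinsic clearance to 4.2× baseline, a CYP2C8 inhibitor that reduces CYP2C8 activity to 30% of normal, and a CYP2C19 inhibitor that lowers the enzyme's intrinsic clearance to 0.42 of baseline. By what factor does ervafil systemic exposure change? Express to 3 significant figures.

The CYP2C9 pathway (31% of clearance) rises to 4.2× activity: 0.31 × 4.2 = 1.302.
The CYP2C8 pathway (42% of clearance) falls to 0.3× activity: 0.42 × 0.3 = 0.126.
The CYP2C19 pathway (14% of clearance) is reduced to 0.42× activity: 0.14 × 0.42 = 0.0588.
The remaining 13% of clearance is unaffected.
Relative clearance = 1.302 + 0.126 + 0.0588 + 0.13 = 1.6168.
Because systemic exposure varies inversely with clearance, the combined effect is 1 / 1.6168 = 0.619.

0.619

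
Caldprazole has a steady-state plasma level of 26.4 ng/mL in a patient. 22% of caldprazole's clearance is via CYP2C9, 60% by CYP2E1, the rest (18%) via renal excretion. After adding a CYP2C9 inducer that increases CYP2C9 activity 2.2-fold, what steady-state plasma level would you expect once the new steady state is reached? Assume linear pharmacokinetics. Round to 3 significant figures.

CYP2C9: 0.22 × 2.2 = 0.484
CYP2E1: 0.6 (unchanged)
Other: 0.18 (unchanged)
New clearance relative to baseline: 0.484 + 0.6 + 0.18 = 1.264.
New steady-state plasma level = baseline ÷ relative clearance = 26.4 / 1.264 = 20.9 ng/mL.

20.9 ng/mL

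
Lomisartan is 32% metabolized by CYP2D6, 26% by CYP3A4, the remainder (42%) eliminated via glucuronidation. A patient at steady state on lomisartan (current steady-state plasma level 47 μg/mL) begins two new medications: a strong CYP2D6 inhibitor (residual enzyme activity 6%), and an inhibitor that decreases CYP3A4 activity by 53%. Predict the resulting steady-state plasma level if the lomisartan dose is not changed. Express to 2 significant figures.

The CYP2D6 pathway (32% of clearance) is reduced to 0.06× activity: 0.32 × 0.06 = 0.0192.
The CYP3A4 pathway (26% of clearance) drops to 0.47× activity: 0.26 × 0.47 = 0.1222.
Non-CYP routes (42%) are unchanged.
CL_new/CL_old = 0.0192 + 0.1222 + 0.42 = 0.5614.
Steady-state plasma level ∝ 1/CL: new value = 47 / 0.5614 = 84 μg/mL.

84 μg/mL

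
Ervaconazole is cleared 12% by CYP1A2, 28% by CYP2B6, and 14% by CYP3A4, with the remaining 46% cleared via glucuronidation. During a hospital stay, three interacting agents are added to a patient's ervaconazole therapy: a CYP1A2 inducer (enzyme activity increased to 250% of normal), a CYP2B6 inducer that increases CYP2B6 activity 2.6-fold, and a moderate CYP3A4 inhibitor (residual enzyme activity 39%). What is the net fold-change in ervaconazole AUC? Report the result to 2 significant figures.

The CYP1A2 pathway (12% of clearance) increases to 2.5× activity: 0.12 × 2.5 = 0.3.
The CYP2B6 pathway (28% of clearance) increases to 2.6× activity: 0.28 × 2.6 = 0.728.
The CYP3A4 pathway (14% of clearance) falls to 0.39× activity: 0.14 × 0.39 = 0.0546.
Non-CYP routes (46%) are unchanged.
CL_new/CL_old = 0.3 + 0.728 + 0.0546 + 0.46 = 1.5426.
Because AUC varies inversely with clearance, the combined effect is 1 / 1.5426 = 0.65.

0.65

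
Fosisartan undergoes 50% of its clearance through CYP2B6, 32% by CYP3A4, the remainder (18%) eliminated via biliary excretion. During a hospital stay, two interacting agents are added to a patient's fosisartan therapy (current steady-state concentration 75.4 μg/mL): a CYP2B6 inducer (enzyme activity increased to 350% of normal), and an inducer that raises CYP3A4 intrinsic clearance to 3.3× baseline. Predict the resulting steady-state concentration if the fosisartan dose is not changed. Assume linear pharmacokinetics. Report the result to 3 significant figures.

25.3 μg/mL

CYP2B6: 0.5 × 3.5 = 1.75
CYP3A4: 0.32 × 3.3 = 1.056
Other: 0.18 (unchanged)
CL_new/CL_old = 1.75 + 1.056 + 0.18 = 2.986.
Steady-state concentration ∝ 1/CL: new value = 75.4 / 2.986 = 25.3 μg/mL.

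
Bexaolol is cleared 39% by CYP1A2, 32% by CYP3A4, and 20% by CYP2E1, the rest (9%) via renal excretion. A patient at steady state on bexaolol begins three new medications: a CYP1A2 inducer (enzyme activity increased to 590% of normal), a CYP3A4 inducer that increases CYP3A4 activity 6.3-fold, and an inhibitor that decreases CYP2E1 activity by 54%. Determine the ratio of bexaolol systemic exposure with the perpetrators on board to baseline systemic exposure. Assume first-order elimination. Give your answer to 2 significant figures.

The CYP1A2 pathway (39% of clearance) rises to 5.9× activity: 0.39 × 5.9 = 2.301.
The CYP3A4 pathway (32% of clearance) is boosted to 6.3× activity: 0.32 × 6.3 = 2.016.
The CYP2E1 pathway (20% of clearance) drops to 0.46× activity: 0.2 × 0.46 = 0.092.
The remaining 9% of clearance is unaffected.
Relative clearance = 2.301 + 2.016 + 0.092 + 0.09 = 4.499.
Systemic exposure ∝ 1/CL: fold-change = 1 / 4.499 = 0.22.

0.22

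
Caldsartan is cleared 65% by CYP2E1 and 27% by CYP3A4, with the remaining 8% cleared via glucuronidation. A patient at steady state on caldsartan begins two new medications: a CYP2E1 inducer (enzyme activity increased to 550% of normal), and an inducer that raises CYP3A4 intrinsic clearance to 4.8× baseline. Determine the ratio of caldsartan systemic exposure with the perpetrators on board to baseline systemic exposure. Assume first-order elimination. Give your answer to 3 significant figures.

The CYP2E1 pathway (65% of clearance) is boosted to 5.5× activity: 0.65 × 5.5 = 3.575.
The CYP3A4 pathway (27% of clearance) rises to 4.8× activity: 0.27 × 4.8 = 1.296.
Non-CYP routes (8%) are unchanged.
CL_new/CL_old = 3.575 + 1.296 + 0.08 = 4.951.
Net systemic exposure ratio = 1 / 4.951 = 0.202.

0.202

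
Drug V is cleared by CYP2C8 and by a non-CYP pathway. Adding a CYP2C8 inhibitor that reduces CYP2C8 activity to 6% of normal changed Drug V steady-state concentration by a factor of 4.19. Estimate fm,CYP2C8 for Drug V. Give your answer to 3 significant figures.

Let fm be the CYP2C8 fraction. New clearance relative to baseline = fm × 0.06 + (1 − fm).
Steady-state concentration ratio = 1 / (new CL fraction), so new CL fraction = 1 / 4.19 = 0.2387.
fm × 0.06 + 1 − fm = 0.2387  ⇒  fm × (0.06 − 1) = −0.7613  ⇒  fm = 0.810.

0.810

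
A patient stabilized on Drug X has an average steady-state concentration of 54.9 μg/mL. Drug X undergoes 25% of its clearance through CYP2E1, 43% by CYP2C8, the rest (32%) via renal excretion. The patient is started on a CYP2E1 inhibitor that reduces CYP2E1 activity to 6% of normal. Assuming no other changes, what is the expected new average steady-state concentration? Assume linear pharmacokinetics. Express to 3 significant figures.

The CYP2E1 pathway (25% of clearance) is reduced to 0.06× activity: 0.25 × 0.06 = 0.015.
CYP2C8 (43%) and the residual 32% are unaffected.
New clearance relative to baseline: 0.015 + 0.43 + 0.32 = 0.765.
New average steady-state concentration = baseline ÷ relative clearance = 54.9 / 0.765 = 71.8 μg/mL.

71.8 μg/mL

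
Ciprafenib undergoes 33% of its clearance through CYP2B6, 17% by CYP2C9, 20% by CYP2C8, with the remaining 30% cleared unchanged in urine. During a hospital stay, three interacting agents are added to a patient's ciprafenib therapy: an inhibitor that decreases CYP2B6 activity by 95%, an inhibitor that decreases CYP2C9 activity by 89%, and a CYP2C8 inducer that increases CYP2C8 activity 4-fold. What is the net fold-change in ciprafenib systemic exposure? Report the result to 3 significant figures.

CYP2B6: 0.33 × 0.05 = 0.0165
CYP2C9: 0.17 × 0.11 = 0.0187
CYP2C8: 0.2 × 4 = 0.8
Other: 0.3 (unchanged)
Relative clearance = 0.0165 + 0.0187 + 0.8 + 0.3 = 1.1352.
Systemic exposure ∝ 1/CL: fold-change = 1 / 1.1352 = 0.881.

0.881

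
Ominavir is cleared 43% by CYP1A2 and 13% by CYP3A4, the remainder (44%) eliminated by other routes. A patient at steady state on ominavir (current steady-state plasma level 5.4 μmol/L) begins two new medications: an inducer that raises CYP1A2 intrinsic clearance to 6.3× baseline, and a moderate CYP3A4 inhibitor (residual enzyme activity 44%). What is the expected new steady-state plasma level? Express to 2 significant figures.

The CYP1A2 pathway (43% of clearance) increases to 6.3× activity: 0.43 × 6.3 = 2.709.
The CYP3A4 pathway (13% of clearance) drops to 0.44× activity: 0.13 × 0.44 = 0.0572.
The remaining 44% of clearance is unaffected.
CL_new/CL_old = 2.709 + 0.0572 + 0.44 = 3.2062.
New steady-state plasma level = 5.4 / 3.2062 = 1.7 μmol/L (concentration scales inversely with clearance).

1.7 μmol/L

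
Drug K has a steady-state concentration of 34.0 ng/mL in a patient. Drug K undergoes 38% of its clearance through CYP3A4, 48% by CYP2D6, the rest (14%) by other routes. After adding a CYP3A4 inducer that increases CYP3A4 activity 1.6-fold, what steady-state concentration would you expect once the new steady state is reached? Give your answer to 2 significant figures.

The CYP3A4 pathway (38% of clearance) rises to 1.6× activity: 0.38 × 1.6 = 0.608.
CYP2D6 (48%) and the residual 14% are unaffected.
Relative clearance = 0.608 + 0.48 + 0.14 = 1.228.
Steady-state concentration ∝ 1/CL, so new value = 34.0 / 1.228 = 28 ng/mL.

28 ng/mL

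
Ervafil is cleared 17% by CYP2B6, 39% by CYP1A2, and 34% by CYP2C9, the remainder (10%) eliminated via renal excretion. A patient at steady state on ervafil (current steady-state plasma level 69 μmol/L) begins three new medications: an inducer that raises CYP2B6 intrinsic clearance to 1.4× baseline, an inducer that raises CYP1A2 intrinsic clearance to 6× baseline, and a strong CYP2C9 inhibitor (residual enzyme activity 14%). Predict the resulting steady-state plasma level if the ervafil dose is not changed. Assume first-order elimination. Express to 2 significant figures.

CYP2B6: 0.17 × 1.4 = 0.238
CYP1A2: 0.39 × 6 = 2.34
CYP2C9: 0.34 × 0.14 = 0.0476
Other: 0.1 (unchanged)
CL_new/CL_old = 0.238 + 2.34 + 0.0476 + 0.1 = 2.7256.
New steady-state plasma level = 69 / 2.7256 = 25 μmol/L (concentration scales inversely with clearance).

25 μmol/L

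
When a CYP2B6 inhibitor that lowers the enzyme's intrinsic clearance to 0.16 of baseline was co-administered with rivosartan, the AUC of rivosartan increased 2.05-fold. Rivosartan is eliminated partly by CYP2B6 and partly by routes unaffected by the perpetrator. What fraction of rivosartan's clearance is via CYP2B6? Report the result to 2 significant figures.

Call the CYP2B6 fraction fm. After the interaction, CL_new/CL_old = fm × 0.16 + (1 − fm).
AUC ratio = 1 / (new CL fraction), so new CL fraction = 1 / 2.05 = 0.4878.
fm × 0.16 + 1 − fm = 0.4878  ⇒  fm × (0.16 − 1) = −0.5122  ⇒  fm = 0.61.

0.61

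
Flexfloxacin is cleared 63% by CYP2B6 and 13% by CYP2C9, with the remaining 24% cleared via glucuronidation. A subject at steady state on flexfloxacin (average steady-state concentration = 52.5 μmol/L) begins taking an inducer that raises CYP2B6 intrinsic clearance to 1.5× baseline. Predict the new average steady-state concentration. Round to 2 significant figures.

CYP2B6: 0.63 × 1.5 = 0.945
CYP2C9: 0.13 (unchanged)
Other: 0.24 (unchanged)
New clearance relative to baseline: 0.945 + 0.13 + 0.24 = 1.315.
With dosing unchanged, average steady-state concentration scales as 1/CL: 52.5 / 1.315 = 40 μmol/L.

40 μmol/L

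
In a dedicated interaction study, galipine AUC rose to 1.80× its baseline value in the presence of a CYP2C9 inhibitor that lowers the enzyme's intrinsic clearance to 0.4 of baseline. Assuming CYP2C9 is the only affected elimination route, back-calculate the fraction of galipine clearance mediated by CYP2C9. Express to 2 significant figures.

Call the CYP2C9 fraction fm. After the interaction, CL_new/CL_old = fm × 0.4 + (1 − fm).
AUC ratio = 1 / (new CL fraction), so new CL fraction = 1 / 1.80 = 0.5556.
fm × 0.4 + 1 − fm = 0.5556  ⇒  fm × (0.4 − 1) = −0.4444  ⇒  fm = 0.74.

0.74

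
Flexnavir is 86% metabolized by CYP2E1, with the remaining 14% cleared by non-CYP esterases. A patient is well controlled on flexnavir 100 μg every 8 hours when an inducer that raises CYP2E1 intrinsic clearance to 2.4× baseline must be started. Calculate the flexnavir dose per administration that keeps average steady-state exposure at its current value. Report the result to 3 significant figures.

CYP2E1: 0.86 × 2.4 = 2.064
Other: 0.14 (unchanged)
CL_new/CL_old = 2.064 + 0.14 = 2.204.
To maintain the same steady-state level, dose must scale with clearance: new dose = 100 × 2.204 = 220 μg.

220 μg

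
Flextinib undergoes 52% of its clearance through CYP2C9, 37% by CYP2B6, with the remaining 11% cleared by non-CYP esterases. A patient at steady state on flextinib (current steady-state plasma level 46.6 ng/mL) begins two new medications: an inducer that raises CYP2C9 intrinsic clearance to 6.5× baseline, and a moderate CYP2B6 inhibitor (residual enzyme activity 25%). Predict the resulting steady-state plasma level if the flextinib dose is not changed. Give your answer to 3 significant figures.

13.0 ng/mL

The CYP2C9 pathway (52% of clearance) is boosted to 6.5× activity: 0.52 × 6.5 = 3.38.
The CYP2B6 pathway (37% of clearance) drops to 0.25× activity: 0.37 × 0.25 = 0.0925.
Non-CYP routes (11%) are unchanged.
Relative clearance = 3.38 + 0.0925 + 0.11 = 3.5825.
New steady-state plasma level = 46.6 / 3.5825 = 13.0 ng/mL (concentration scales inversely with clearance).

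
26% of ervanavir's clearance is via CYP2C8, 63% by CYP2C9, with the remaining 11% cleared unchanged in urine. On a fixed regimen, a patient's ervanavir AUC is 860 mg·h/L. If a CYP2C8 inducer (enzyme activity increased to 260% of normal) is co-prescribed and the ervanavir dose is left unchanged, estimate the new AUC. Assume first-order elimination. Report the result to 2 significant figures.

The CYP2C8 pathway (26% of clearance) rises to 2.6× activity: 0.26 × 2.6 = 0.676.
CYP2C9 (63%) and the residual 11% are unaffected.
Relative clearance = 0.676 + 0.63 + 0.11 = 1.416.
New AUC = baseline ÷ relative clearance = 860 / 1.416 = 6.1 × 10² mg·h/L.

6.1 × 10² mg·h/L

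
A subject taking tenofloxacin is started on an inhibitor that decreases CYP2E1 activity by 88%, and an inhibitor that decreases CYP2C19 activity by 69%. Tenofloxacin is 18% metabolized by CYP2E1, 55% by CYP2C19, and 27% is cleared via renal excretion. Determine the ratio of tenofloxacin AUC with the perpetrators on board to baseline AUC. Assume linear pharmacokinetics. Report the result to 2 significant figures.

The CYP2E1 pathway (18% of clearance) falls to 0.12× activity: 0.18 × 0.12 = 0.0216.
The CYP2C19 pathway (55% of clearance) is reduced to 0.31× activity: 0.55 × 0.31 = 0.1705.
Non-CYP routes (27%) are unchanged.
CL_new/CL_old = 0.0216 + 0.1705 + 0.27 = 0.4621.
Because AUC varies inversely with clearance, the combined effect is 1 / 0.4621 = 2.2.

2.2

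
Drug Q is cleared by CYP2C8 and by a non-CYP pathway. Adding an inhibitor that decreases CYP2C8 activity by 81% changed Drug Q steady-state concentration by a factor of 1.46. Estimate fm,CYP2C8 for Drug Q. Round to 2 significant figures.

0.39

Call the CYP2C8 fraction fm. After the interaction, CL_new/CL_old = fm × 0.19 + (1 − fm).
Steady-state concentration ratio = 1 / (new CL fraction), so new CL fraction = 1 / 1.46 = 0.6849.
fm × 0.19 + 1 − fm = 0.6849  ⇒  fm × (0.19 − 1) = −0.3151  ⇒  fm = 0.39.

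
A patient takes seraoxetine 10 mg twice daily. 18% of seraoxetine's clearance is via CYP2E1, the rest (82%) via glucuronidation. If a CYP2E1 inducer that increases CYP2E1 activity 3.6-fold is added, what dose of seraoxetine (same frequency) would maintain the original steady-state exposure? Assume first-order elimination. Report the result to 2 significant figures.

15 mg

The CYP2E1 pathway (18% of clearance) is boosted to 3.6× activity: 0.18 × 3.6 = 0.648.
The remaining 82% of clearance is unaffected.
New clearance relative to baseline: 0.648 + 0.82 = 1.468.
Exposure is unchanged when dose changes in proportion to clearance. New dose = 10 mg × 1.468 = 15 mg.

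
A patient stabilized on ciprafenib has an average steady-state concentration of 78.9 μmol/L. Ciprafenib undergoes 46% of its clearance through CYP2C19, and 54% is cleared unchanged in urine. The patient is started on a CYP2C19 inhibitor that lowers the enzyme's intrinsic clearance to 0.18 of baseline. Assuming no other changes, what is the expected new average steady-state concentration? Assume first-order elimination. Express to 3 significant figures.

127 μmol/L

CYP2C19: 0.46 × 0.18 = 0.0828
Other: 0.54 (unchanged)
CL_new/CL_old = 0.0828 + 0.54 = 0.6228.
With dosing unchanged, average steady-state concentration scales as 1/CL: 78.9 / 0.6228 = 127 μmol/L.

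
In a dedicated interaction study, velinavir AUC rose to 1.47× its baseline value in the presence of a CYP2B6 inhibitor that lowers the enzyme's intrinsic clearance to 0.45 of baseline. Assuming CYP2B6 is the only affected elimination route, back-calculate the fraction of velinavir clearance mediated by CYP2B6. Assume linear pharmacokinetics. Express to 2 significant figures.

Let fm be the CYP2B6 fraction. New clearance relative to baseline = fm × 0.45 + (1 − fm).
AUC ratio = 1 / (new CL fraction), so new CL fraction = 1 / 1.47 = 0.6803.
fm × 0.45 + 1 − fm = 0.6803  ⇒  fm × (0.45 − 1) = −0.3197  ⇒  fm = 0.58.

0.58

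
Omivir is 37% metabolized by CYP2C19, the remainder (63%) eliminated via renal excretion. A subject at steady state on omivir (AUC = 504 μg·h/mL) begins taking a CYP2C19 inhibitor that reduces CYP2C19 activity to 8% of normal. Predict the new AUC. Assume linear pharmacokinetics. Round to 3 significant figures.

The CYP2C19 pathway (37% of clearance) drops to 0.08× activity: 0.37 × 0.08 = 0.0296.
The remaining 63% of clearance is unaffected.
CL_new/CL_old = 0.0296 + 0.63 = 0.6596.
AUC ∝ 1/CL, so new value = 504 / 0.6596 = 764 μg·h/mL.

764 μg·h/mL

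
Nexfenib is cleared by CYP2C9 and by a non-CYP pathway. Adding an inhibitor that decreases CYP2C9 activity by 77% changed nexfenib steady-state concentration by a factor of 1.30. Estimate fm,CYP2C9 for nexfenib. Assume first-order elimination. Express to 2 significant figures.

0.30

CL'/CL = 1 / 1.30 = 0.7692
0.23·fm + (1 − fm) = 0.7692
fm = (0.7692 − 1) / (0.23 − 1) = 0.30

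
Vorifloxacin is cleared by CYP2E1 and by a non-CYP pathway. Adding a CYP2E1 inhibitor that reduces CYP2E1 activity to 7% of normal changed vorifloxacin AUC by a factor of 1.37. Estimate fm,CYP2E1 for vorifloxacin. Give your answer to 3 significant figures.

Let x = fm,CYP2E1. Because AUC ∝ 1/CL, relative clearance fell to 1/1.37 = 0.7299.
Only the CYP2E1 route changed, so 0.7299 = x·0.07 + (1 − x), giving x = 0.290.

0.290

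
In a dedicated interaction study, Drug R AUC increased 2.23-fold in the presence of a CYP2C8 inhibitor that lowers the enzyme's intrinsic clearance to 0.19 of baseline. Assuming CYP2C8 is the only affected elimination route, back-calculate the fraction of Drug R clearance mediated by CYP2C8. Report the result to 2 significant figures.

Call the CYP2C8 fraction fm. After the interaction, CL_new/CL_old = fm × 0.19 + (1 − fm).
AUC ratio = 1 / (new CL fraction), so new CL fraction = 1 / 2.23 = 0.4484.
fm × 0.19 + 1 − fm = 0.4484  ⇒  fm × (0.19 − 1) = −0.5516  ⇒  fm = 0.68.

0.68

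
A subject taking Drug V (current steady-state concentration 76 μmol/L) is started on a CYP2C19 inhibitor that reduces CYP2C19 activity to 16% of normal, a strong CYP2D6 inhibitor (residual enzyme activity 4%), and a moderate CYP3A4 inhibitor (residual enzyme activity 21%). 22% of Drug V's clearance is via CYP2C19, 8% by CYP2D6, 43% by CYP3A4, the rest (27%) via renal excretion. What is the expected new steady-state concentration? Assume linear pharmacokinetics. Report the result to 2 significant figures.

The CYP2C19 pathway (22% of clearance) is reduced to 0.16× activity: 0.22 × 0.16 = 0.0352.
The CYP2D6 pathway (8% of clearance) is reduced to 0.04× activity: 0.08 × 0.04 = 0.0032.
The CYP3A4 pathway (43% of clearance) drops to 0.21× activity: 0.43 × 0.21 = 0.0903.
The remaining 27% of clearance is unaffected.
Relative clearance = 0.0352 + 0.0032 + 0.0903 + 0.27 = 0.3987.
New steady-state concentration = 76 / 0.3987 = 1.9 × 10² μmol/L (concentration scales inversely with clearance).

1.9 × 10² μmol/L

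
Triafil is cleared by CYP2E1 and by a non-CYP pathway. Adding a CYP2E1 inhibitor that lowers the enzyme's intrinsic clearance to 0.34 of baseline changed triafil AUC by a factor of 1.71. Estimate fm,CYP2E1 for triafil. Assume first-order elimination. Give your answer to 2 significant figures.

0.63

CL'/CL = 1 / 1.71 = 0.5848
0.34·fm + (1 − fm) = 0.5848
fm = (0.5848 − 1) / (0.34 − 1) = 0.63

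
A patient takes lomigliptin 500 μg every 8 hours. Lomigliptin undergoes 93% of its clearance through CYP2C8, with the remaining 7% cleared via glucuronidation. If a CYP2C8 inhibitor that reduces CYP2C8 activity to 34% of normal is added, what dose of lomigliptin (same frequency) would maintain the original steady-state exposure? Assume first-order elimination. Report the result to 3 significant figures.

193 μg

The CYP2C8 pathway (93% of clearance) falls to 0.34× activity: 0.93 × 0.34 = 0.3162.
Non-CYP routes (7%) are unchanged.
New clearance relative to baseline: 0.3162 + 0.07 = 0.3862.
Exposure is unchanged when dose changes in proportion to clearance. New dose = 500 μg × 0.3862 = 193 μg.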